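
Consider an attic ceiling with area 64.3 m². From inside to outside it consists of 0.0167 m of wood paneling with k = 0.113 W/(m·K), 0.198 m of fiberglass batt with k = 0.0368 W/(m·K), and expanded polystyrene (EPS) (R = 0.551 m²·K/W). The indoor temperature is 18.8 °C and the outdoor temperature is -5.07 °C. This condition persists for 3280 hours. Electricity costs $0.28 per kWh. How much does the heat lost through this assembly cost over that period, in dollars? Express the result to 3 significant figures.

232 dollars

0.0167/0.113 = 0.1478
0.198/0.0368 = 5.38
R_total = 0.1478 + 5.38 + 0.551 = 6.079 m²·K/W
Q = 64.3 × (18.8 − (-5.07)) / 6.079 = 252.5 W
E = 252.5 W × 3280 h / 1000 = 828.1 kWh
Cost = 828.1 × 0.28 = $231.9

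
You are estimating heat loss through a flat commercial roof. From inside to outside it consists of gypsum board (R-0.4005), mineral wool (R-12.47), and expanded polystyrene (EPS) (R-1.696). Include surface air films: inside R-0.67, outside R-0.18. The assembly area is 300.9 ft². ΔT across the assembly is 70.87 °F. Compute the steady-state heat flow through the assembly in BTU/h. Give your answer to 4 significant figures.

1383 BTU/h

R_total = 0.67 + 0.4005 + 12.47 + 1.696 + 0.18 = 15.417 ft²·°F·h/BTU
Q = A·ΔT/R = 300.9 × 70.87 / 15.417 = 1383.2 BTU/h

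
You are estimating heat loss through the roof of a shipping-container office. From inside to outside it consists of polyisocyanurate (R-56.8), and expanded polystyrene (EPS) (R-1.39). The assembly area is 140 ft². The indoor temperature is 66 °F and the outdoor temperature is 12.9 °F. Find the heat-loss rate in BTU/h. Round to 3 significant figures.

R_total = 56.8 + 1.39 = 58.19 ft²·°F·h/BTU
Q = A·ΔT/R = 140 × (66 − 12.9) / 58.19 = 127.8 BTU/h

128 BTU/h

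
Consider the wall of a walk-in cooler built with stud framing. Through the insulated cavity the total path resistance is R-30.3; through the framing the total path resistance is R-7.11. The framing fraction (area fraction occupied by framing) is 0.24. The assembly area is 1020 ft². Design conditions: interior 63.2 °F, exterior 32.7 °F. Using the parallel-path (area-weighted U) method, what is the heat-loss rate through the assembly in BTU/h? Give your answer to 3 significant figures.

U_eff = 0.76/30.3 + 0.24/7.11 = 0.02508 + 0.03376 = 0.05884
R_eff = 1/U_eff = 17 ft²·°F·h/BTU
Q = 1020 × (63.2 − 32.7) / 17 = 1830 BTU/h

1830 BTU/h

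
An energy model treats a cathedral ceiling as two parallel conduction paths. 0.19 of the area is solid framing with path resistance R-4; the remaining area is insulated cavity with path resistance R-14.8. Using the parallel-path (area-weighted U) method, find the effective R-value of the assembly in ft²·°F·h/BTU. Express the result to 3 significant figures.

9.78 ft²·°F·h/BTU

U_eff = 0.81/14.8 + 0.19/4 = 0.05473 + 0.0475 = 0.1022
R_eff = 1/U_eff = 9.782 ft²·°F·h/BTU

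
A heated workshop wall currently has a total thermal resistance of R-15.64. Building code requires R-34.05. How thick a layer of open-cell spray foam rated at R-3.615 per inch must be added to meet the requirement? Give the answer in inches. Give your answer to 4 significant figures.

ΔR = 34.05 − 15.64 = 18.41 ft²·°F·h/BTU
L = ΔR / (R/in) = 18.41/3.615 = 5.0927 in

5.093 in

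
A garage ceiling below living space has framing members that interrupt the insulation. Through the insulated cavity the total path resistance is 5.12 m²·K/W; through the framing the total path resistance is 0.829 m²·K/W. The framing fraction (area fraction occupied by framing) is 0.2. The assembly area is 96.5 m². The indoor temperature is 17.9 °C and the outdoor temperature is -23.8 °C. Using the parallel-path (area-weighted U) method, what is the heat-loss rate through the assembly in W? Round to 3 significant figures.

1600 W

U_eff = 0.8/5.12 + 0.2/0.829 = 0.1562 + 0.2413 = 0.3975
R_eff = 1/U_eff = 2.516 m²·K/W
Q = 96.5 × (17.9 − (-23.8)) / 2.516 = 1600 W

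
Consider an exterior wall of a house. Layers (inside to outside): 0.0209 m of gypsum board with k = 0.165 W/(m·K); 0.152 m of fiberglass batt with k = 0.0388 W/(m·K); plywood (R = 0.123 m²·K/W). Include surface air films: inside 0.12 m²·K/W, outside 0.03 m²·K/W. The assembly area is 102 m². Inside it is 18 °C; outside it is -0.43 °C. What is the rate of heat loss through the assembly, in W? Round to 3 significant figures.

435 W

0.0209/0.165 = 0.1267
0.152/0.0388 = 3.918
R_total = 0.12 + 0.1267 + 3.918 + 0.123 + 0.03 = 4.317 m²·K/W
Q = A·ΔT/R = 102 × (18 − (-0.43)) / 4.317 = 435.4 W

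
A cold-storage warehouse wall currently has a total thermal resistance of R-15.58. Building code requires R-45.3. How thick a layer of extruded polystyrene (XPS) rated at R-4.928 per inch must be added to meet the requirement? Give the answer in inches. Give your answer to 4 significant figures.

6.031 in

ΔR = 45.3 − 15.58 = 29.72 ft²·°F·h/BTU
L = ΔR / (R/in) = 29.72/4.928 = 6.0308 in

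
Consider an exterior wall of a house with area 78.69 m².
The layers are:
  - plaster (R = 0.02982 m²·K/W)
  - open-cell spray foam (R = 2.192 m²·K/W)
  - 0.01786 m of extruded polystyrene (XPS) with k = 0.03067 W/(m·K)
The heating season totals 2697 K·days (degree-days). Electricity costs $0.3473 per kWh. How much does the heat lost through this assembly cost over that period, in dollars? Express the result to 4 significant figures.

0.01786/0.03067 = 0.58233
R_total = 0.02982 + 2.192 + 0.58233 = 2.8041 m²·K/W
E = A × HDD × 24 / R / 1000 = 78.69 × 2697 × 24 / 2.8041 / 1000 = 1816.4 kWh
Cost = 1816.4 × 0.3473 = $630.83

630.8 dollars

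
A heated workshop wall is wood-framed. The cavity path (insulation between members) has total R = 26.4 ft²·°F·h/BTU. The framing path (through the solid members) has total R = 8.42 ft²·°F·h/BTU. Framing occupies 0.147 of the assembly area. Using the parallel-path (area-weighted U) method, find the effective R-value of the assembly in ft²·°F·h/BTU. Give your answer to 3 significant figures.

20.1 ft²·°F·h/BTU

U_eff = 0.853/26.4 + 0.147/8.42 = 0.03231 + 0.01746 = 0.04977
R_eff = 1/U_eff = 20.09 ft²·°F·h/BTU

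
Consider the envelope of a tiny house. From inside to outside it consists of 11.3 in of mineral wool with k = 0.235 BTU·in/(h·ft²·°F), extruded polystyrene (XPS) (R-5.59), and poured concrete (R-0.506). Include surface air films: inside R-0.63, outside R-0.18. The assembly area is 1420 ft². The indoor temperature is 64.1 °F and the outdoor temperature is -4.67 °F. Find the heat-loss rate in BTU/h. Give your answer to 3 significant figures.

1780 BTU/h

11.3/0.235 = 48.09
R_total = 0.63 + 48.09 + 5.59 + 0.506 + 0.18 = 54.99 ft²·°F·h/BTU
Q = A·ΔT/R = 1420 × (64.1 − (-4.67)) / 54.99 = 1776 BTU/h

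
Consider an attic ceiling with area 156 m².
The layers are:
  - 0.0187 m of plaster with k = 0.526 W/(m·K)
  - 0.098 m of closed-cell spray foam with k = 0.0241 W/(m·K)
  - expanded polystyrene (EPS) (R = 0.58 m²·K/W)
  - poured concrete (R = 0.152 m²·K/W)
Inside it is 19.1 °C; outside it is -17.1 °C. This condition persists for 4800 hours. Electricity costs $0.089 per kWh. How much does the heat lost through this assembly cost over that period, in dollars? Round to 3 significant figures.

499 dollars

0.0187/0.526 = 0.03555
0.098/0.0241 = 4.066
R_total = 0.03555 + 4.066 + 0.58 + 0.152 = 4.834 m²·K/W
Q = 156 × (19.1 − (-17.1)) / 4.834 = 1168 W
E = 1168 W × 4800 h / 1000 = 5608 kWh
Cost = 5608 × 0.089 = $499.1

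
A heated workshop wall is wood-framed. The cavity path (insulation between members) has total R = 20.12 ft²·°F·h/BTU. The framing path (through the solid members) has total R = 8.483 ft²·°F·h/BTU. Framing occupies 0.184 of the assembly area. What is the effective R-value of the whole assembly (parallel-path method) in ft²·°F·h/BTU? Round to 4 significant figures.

U_eff = 0.816/20.12 + 0.184/8.483 = 0.040557 + 0.02169 = 0.062247
R_eff = 1/U_eff = 16.065 ft²·°F·h/BTU

16.07 ft²·°F·h/BTU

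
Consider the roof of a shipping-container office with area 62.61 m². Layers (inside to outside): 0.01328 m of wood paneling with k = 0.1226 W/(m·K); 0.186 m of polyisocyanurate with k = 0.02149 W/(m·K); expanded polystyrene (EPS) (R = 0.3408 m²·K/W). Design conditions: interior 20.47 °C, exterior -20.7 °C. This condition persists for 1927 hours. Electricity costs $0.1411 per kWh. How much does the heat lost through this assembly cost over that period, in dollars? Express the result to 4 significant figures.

0.01328/0.1226 = 0.10832
0.186/0.02149 = 8.6552
R_total = 0.10832 + 8.6552 + 0.3408 = 9.1043 m²·K/W
Q = 62.61 × (20.47 − (-20.7)) / 9.1043 = 283.12 W
E = 283.12 W × 1927 h / 1000 = 545.58 kWh
Cost = 545.58 × 0.1411 = $76.981

76.98 dollars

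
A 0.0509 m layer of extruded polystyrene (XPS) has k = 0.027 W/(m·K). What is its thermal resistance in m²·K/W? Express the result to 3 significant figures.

1.89 m²·K/W

R = L/k = 0.0509/0.027 = 1.885 m²·K/W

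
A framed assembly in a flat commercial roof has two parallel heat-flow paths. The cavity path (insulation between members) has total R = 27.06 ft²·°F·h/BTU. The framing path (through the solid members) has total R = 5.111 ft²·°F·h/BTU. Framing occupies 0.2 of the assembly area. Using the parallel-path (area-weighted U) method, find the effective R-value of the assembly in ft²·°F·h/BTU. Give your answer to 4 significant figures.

U_eff = 0.8/27.06 + 0.2/5.111 = 0.029564 + 0.039131 = 0.068695
R_eff = 1/U_eff = 14.557 ft²·°F·h/BTU

14.56 ft²·°F·h/BTU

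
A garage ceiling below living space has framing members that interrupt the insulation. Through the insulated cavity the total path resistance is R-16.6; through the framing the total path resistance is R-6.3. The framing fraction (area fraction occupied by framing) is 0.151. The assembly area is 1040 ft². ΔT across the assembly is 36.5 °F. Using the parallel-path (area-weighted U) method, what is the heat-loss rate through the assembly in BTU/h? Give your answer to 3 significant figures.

U_eff = 0.849/16.6 + 0.151/6.3 = 0.05114 + 0.02397 = 0.07511
R_eff = 1/U_eff = 13.31 ft²·°F·h/BTU
Q = 1040 × 36.5 / 13.31 = 2851 BTU/h

2850 BTU/h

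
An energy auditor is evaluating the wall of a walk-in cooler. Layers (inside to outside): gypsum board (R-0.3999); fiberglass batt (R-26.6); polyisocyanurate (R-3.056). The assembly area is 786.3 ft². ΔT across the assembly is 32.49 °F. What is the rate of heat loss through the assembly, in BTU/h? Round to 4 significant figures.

R_total = 0.3999 + 26.6 + 3.056 = 30.056 ft²·°F·h/BTU
Q = A·ΔT/R = 786.3 × 32.49 / 30.056 = 849.98 BTU/h

850.0 BTU/h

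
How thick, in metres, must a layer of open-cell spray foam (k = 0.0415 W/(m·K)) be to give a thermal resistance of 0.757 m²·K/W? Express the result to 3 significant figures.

L = R·k = 0.757 × 0.0415 = 0.03142 m

0.0314 m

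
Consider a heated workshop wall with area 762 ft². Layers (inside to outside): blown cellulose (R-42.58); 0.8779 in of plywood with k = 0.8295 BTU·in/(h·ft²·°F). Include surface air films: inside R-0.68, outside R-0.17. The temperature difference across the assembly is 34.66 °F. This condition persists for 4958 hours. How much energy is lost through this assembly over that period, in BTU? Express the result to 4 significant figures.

0.8779/0.8295 = 1.0583
R_total = 0.68 + 42.58 + 1.0583 + 0.17 = 44.488 ft²·°F·h/BTU
Q = 762 × 34.66 / 44.488 = 593.66 BTU/h
E = 593.66 × 4958 = 2943400 BTU

2943000 BTU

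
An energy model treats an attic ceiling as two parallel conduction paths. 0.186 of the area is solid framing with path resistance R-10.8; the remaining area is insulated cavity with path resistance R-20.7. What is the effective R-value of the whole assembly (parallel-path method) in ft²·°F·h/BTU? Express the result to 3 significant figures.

U_eff = 0.814/20.7 + 0.186/10.8 = 0.03932 + 0.01722 = 0.05655
R_eff = 1/U_eff = 17.68 ft²·°F·h/BTU

17.7 ft²·°F·h/BTU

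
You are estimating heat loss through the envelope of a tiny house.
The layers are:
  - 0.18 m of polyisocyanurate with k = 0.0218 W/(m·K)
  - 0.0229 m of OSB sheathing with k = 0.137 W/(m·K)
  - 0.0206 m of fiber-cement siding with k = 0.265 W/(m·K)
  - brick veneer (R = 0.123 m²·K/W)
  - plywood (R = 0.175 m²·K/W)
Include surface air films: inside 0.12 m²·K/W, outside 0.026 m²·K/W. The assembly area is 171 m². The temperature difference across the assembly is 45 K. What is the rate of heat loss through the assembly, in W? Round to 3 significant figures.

0.18/0.0218 = 8.257
0.0229/0.137 = 0.1672
0.0206/0.265 = 0.07774
R_total = 0.12 + 8.257 + 0.1672 + 0.07774 + 0.123 + 0.175 + 0.026 = 8.946 m²·K/W
Q = A·ΔT/R = 171 × 45 / 8.946 = 860.2 W

860 W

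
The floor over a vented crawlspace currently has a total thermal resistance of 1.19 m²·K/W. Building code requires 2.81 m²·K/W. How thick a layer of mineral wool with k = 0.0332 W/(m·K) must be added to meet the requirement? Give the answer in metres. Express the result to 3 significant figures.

0.0538 m

ΔR = 2.81 − 1.19 = 1.62 m²·K/W
L = ΔR × k = 1.62 × 0.0332 = 0.05378 m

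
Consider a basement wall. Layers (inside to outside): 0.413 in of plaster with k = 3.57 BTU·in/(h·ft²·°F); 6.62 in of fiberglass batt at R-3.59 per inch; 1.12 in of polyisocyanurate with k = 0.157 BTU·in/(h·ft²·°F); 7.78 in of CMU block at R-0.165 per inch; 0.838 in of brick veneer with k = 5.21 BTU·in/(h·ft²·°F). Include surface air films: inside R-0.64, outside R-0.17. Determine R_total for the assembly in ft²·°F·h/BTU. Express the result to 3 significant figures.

33.3 ft²·°F·h/BTU

0.413/3.57 = 0.1157
6.62 × 3.59 = 23.77
1.12/0.157 = 7.134
7.78 × 0.165 = 1.284
0.838/5.21 = 0.1608
R_total = 0.64 + 0.1157 + 23.77 + 7.134 + 1.284 + 0.1608 + 0.17 = 33.27 ft²·°F·h/BTU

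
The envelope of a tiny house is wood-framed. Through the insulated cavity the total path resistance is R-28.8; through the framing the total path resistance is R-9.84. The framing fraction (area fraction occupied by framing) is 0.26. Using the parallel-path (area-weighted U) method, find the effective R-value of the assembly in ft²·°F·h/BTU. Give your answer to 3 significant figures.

U_eff = 0.74/28.8 + 0.26/9.84 = 0.02569 + 0.02642 = 0.05212
R_eff = 1/U_eff = 19.19 ft²·°F·h/BTU

19.2 ft²·°F·h/BTU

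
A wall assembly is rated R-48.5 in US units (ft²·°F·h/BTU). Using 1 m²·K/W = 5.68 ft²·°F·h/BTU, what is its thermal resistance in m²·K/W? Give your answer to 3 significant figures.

8.54 m²·K/W

R_SI = 48.5/5.68 = 8.539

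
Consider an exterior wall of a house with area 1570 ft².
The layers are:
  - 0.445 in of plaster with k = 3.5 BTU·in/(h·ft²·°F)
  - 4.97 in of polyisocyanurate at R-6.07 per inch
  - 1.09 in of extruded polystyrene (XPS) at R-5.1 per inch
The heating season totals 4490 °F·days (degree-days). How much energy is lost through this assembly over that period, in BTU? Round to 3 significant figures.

0.445/3.5 = 0.1271
4.97 × 6.07 = 30.17
1.09 × 5.1 = 5.559
R_total = 0.1271 + 30.17 + 5.559 = 35.85 ft²·°F·h/BTU
E = A × HDD × 24 / R = 1570 × 4490 × 24 / 35.85 = 4719000 BTU

4720000 BTU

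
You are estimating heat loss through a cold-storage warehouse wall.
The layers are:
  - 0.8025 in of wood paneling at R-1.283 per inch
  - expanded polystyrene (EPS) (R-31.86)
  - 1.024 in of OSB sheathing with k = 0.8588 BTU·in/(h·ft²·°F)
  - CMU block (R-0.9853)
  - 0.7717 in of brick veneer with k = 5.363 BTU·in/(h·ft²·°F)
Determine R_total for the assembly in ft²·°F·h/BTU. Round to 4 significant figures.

0.8025 × 1.283 = 1.0296
1.024/0.8588 = 1.1924
0.7717/5.363 = 0.14389
R_total = 1.0296 + 31.86 + 1.1924 + 0.9853 + 0.14389 = 35.211 ft²·°F·h/BTU

35.21 ft²·°F·h/BTU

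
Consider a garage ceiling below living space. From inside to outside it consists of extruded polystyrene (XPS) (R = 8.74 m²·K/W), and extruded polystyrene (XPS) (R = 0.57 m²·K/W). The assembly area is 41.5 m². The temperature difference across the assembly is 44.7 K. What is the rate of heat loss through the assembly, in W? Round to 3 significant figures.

R_total = 8.74 + 0.57 = 9.31 m²·K/W
Q = A·ΔT/R = 41.5 × 44.7 / 9.31 = 199.3 W

199 W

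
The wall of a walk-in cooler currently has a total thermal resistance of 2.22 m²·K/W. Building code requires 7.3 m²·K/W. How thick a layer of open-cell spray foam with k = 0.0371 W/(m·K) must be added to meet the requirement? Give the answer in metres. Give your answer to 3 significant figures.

0.188 m

ΔR = 7.3 − 2.22 = 5.08 m²·K/W
L = ΔR × k = 5.08 × 0.0371 = 0.1885 m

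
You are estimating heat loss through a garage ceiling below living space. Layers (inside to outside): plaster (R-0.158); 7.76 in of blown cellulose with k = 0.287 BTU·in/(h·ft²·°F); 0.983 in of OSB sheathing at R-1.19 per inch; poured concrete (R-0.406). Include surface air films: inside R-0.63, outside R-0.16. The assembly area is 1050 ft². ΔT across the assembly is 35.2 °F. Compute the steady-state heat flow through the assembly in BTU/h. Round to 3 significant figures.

7.76/0.287 = 27.04
0.983 × 1.19 = 1.17
R_total = 0.63 + 0.158 + 27.04 + 1.17 + 0.406 + 0.16 = 29.56 ft²·°F·h/BTU
Q = A·ΔT/R = 1050 × 35.2 / 29.56 = 1250 BTU/h

1250 BTU/h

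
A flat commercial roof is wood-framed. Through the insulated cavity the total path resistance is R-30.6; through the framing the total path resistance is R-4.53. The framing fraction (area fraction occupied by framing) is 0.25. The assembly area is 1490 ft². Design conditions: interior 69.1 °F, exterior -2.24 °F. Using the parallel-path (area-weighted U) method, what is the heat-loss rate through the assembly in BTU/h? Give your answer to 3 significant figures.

U_eff = 0.75/30.6 + 0.25/4.53 = 0.02451 + 0.05519 = 0.0797
R_eff = 1/U_eff = 12.55 ft²·°F·h/BTU
Q = 1490 × (69.1 − (-2.24)) / 12.55 = 8472 BTU/h

8470 BTU/h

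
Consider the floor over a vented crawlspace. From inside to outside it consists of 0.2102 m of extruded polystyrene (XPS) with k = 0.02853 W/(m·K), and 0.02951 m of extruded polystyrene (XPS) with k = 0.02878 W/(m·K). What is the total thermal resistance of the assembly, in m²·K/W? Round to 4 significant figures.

0.2102/0.02853 = 7.3677
0.02951/0.02878 = 1.0254
R_total = 7.3677 + 1.0254 = 8.393 m²·K/W

8.393 m²·K/W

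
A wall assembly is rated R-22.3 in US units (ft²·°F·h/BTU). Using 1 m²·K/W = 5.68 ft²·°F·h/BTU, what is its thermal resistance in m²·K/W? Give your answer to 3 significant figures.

3.93 m²·K/W

R_SI = 22.3/5.68 = 3.926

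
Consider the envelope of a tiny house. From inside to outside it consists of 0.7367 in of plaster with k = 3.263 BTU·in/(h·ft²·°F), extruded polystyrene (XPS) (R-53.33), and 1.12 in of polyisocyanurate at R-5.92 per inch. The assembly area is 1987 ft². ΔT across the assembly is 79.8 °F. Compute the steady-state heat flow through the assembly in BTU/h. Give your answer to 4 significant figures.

2635 BTU/h

0.7367/3.263 = 0.22577
1.12 × 5.92 = 6.6304
R_total = 0.22577 + 53.33 + 6.6304 = 60.186 ft²·°F·h/BTU
Q = A·ΔT/R = 1987 × 79.8 / 60.186 = 2634.5 BTU/h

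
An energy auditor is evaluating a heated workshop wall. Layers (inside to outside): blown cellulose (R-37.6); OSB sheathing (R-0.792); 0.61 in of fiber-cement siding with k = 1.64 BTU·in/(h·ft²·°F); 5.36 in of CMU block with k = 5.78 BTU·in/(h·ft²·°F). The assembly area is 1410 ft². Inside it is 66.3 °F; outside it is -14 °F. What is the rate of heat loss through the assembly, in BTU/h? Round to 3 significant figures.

0.61/1.64 = 0.372
5.36/5.78 = 0.9273
R_total = 37.6 + 0.792 + 0.372 + 0.9273 = 39.69 ft²·°F·h/BTU
Q = A·ΔT/R = 1410 × (66.3 − (-14)) / 39.69 = 2853 BTU/h

2850 BTU/h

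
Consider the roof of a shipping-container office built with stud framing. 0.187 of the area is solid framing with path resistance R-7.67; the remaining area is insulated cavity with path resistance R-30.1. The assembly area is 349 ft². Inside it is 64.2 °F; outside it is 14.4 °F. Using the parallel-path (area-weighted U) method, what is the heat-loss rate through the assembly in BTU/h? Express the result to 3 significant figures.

U_eff = 0.813/30.1 + 0.187/7.67 = 0.02701 + 0.02438 = 0.05139
R_eff = 1/U_eff = 19.46 ft²·°F·h/BTU
Q = 349 × (64.2 − 14.4) / 19.46 = 893.2 BTU/h

893 BTU/h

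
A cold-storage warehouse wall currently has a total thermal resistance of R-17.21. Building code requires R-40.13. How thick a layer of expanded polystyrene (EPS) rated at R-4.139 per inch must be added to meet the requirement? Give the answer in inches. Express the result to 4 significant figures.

5.538 in

ΔR = 40.13 − 17.21 = 22.92 ft²·°F·h/BTU
L = ΔR / (R/in) = 22.92/4.139 = 5.5376 in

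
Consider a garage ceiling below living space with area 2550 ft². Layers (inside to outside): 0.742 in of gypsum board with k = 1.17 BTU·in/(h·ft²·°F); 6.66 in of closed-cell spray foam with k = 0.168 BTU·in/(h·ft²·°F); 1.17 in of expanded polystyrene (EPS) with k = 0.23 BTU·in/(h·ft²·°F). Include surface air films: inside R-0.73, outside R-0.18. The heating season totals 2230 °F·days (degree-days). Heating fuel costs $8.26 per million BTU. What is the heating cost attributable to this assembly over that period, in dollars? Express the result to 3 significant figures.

24.4 dollars

0.742/1.17 = 0.6342
6.66/0.168 = 39.64
1.17/0.23 = 5.087
R_total = 0.73 + 0.6342 + 39.64 + 5.087 + 0.18 = 46.27 ft²·°F·h/BTU
E = A × HDD × 24 / R = 2550 × 2230 × 24 / 46.27 = 2949000 BTU
Cost = 2949000/10⁶ × 8.26 = $24.36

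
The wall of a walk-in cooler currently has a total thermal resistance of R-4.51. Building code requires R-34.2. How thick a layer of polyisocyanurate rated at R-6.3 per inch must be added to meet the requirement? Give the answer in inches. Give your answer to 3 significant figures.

4.71 in

ΔR = 34.2 − 4.51 = 29.69 ft²·°F·h/BTU
L = ΔR / (R/in) = 29.69/6.3 = 4.713 in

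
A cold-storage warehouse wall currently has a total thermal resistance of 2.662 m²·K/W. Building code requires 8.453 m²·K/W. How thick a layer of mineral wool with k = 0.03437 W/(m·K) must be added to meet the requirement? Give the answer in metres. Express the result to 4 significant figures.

ΔR = 8.453 − 2.662 = 5.791 m²·K/W
L = ΔR × k = 5.791 × 0.03437 = 0.19904 m

0.1990 m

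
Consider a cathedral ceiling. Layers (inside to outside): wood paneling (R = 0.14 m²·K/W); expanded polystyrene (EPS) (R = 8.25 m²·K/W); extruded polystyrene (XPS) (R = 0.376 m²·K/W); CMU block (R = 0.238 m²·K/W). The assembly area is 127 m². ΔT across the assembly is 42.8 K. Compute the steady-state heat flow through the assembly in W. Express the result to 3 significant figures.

604 W

R_total = 0.14 + 8.25 + 0.376 + 0.238 = 9.004 m²·K/W
Q = A·ΔT/R = 127 × 42.8 / 9.004 = 603.7 W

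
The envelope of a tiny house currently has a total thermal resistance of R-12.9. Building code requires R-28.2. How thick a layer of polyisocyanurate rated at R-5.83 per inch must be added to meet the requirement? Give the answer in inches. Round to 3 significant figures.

2.62 in

ΔR = 28.2 − 12.9 = 15.3 ft²·°F·h/BTU
L = ΔR / (R/in) = 15.3/5.83 = 2.624 in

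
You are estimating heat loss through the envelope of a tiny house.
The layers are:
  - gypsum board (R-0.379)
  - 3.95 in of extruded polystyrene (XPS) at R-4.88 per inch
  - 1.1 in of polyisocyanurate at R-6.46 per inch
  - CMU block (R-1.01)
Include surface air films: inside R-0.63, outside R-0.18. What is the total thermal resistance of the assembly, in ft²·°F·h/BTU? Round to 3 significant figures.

28.6 ft²·°F·h/BTU

3.95 × 4.88 = 19.28
1.1 × 6.46 = 7.106
R_total = 0.63 + 0.379 + 19.28 + 7.106 + 1.01 + 0.18 = 28.58 ft²·°F·h/BTU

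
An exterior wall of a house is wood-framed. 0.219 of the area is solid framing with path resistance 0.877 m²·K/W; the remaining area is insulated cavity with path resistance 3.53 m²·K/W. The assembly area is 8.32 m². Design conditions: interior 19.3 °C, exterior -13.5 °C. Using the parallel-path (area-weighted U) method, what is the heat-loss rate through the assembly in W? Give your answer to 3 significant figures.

U_eff = 0.781/3.53 + 0.219/0.877 = 0.2212 + 0.2497 = 0.471
R_eff = 1/U_eff = 2.123 m²·K/W
Q = 8.32 × (19.3 − (-13.5)) / 2.123 = 128.5 W

129 W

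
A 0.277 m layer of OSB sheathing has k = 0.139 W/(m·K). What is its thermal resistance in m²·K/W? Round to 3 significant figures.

1.99 m²·K/W

R = L/k = 0.277/0.139 = 1.993 m²·K/W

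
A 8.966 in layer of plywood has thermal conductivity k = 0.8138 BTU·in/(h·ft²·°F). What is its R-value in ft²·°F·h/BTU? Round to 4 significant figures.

11.02 ft²·°F·h/BTU

R = L/k = 8.966/0.8138 = 11.017 ft²·°F·h/BTU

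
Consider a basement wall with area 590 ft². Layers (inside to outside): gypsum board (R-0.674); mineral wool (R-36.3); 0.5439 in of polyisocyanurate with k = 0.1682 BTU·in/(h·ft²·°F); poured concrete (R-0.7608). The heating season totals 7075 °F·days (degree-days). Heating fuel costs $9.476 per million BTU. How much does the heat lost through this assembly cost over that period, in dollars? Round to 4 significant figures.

23.17 dollars

0.5439/0.1682 = 3.2337
R_total = 0.674 + 36.3 + 3.2337 + 0.7608 = 40.968 ft²·°F·h/BTU
E = A × HDD × 24 / R = 590 × 7075 × 24 / 40.968 = 2445300 BTU
Cost = 2445300/10⁶ × 9.476 = $23.172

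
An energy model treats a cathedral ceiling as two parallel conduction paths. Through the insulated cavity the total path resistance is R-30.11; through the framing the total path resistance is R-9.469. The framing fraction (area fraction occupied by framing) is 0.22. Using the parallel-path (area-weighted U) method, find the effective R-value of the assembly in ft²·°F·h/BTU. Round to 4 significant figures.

20.35 ft²·°F·h/BTU

U_eff = 0.78/30.11 + 0.22/9.469 = 0.025905 + 0.023234 = 0.049139
R_eff = 1/U_eff = 20.351 ft²·°F·h/BTU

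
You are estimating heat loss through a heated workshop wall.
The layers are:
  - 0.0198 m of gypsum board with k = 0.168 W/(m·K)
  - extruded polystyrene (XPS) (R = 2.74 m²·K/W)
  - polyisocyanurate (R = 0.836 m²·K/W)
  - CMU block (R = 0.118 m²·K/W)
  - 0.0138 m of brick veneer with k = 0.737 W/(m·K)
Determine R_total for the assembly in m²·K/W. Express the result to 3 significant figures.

3.83 m²·K/W

0.0198/0.168 = 0.1179
0.0138/0.737 = 0.01872
R_total = 0.1179 + 2.74 + 0.836 + 0.118 + 0.01872 = 3.831 m²·K/W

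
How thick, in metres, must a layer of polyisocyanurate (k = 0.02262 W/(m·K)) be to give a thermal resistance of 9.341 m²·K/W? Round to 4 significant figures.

0.2113 m

L = R·k = 9.341 × 0.02262 = 0.21129 m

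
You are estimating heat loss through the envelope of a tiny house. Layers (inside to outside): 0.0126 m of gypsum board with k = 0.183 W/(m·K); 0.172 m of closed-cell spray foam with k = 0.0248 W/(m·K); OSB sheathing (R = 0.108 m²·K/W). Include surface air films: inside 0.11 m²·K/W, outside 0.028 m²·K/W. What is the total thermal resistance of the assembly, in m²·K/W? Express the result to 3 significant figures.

7.25 m²·K/W

0.0126/0.183 = 0.06885
0.172/0.0248 = 6.935
R_total = 0.11 + 0.06885 + 6.935 + 0.108 + 0.028 = 7.25 m²·K/W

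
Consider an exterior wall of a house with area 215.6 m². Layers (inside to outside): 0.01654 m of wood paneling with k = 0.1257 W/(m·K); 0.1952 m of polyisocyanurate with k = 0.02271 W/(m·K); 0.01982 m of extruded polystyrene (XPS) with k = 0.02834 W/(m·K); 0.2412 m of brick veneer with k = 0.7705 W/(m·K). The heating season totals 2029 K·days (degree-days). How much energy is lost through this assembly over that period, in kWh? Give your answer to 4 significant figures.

0.01654/0.1257 = 0.13158
0.1952/0.02271 = 8.5953
0.01982/0.02834 = 0.69936
0.2412/0.7705 = 0.31304
R_total = 0.13158 + 8.5953 + 0.69936 + 0.31304 = 9.7393 m²·K/W
E = A × HDD × 24 / R / 1000 = 215.6 × 2029 × 24 / 9.7393 / 1000 = 1078 kWh

1078 kWh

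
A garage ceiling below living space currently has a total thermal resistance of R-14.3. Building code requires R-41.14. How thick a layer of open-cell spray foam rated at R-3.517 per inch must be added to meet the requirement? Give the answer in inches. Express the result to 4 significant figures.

ΔR = 41.14 − 14.3 = 26.84 ft²·°F·h/BTU
L = ΔR / (R/in) = 26.84/3.517 = 7.6315 in

7.632 in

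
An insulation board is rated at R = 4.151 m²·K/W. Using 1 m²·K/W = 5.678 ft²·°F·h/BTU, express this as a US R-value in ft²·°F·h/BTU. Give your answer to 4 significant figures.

23.57 ft²·°F·h/BTU

R_US = 4.151 × 5.678 = 23.569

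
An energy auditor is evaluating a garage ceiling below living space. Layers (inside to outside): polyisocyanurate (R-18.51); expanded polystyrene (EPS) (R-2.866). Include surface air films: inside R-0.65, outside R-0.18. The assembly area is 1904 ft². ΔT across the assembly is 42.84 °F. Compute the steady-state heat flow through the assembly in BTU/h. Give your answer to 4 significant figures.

R_total = 0.65 + 18.51 + 2.866 + 0.18 = 22.206 ft²·°F·h/BTU
Q = A·ΔT/R = 1904 × 42.84 / 22.206 = 3673.2 BTU/h

3673 BTU/h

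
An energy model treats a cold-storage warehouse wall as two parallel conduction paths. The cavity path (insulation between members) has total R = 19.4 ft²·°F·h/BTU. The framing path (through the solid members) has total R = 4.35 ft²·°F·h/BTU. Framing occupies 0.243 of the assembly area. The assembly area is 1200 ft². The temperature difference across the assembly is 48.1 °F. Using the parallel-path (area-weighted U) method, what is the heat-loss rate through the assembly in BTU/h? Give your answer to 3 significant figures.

5480 BTU/h

U_eff = 0.757/19.4 + 0.243/4.35 = 0.03902 + 0.05586 = 0.09488
R_eff = 1/U_eff = 10.54 ft²·°F·h/BTU
Q = 1200 × 48.1 / 10.54 = 5477 BTU/h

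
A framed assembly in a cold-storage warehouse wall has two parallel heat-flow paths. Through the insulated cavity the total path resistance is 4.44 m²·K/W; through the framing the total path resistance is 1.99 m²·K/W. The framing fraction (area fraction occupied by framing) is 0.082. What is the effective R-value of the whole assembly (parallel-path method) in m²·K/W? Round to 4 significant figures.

U_eff = 0.918/4.44 + 0.082/1.99 = 0.20676 + 0.041206 = 0.24796
R_eff = 1/U_eff = 4.0329 m²·K/W

4.033 m²·K/W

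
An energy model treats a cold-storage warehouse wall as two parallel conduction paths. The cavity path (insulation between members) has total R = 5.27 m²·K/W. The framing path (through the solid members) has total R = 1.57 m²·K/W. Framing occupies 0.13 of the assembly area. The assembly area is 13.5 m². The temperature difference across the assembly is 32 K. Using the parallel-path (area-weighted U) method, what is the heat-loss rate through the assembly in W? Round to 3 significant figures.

U_eff = 0.87/5.27 + 0.13/1.57 = 0.1651 + 0.0828 = 0.2479
R_eff = 1/U_eff = 4.034 m²·K/W
Q = 13.5 × 32 / 4.034 = 107.1 W

107 W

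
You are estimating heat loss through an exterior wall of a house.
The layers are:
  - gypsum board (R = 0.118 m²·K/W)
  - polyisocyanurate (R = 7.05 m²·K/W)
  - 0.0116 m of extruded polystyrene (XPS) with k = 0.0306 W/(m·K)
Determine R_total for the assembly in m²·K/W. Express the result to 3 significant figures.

0.0116/0.0306 = 0.3791
R_total = 0.118 + 7.05 + 0.3791 = 7.547 m²·K/W

7.55 m²·K/W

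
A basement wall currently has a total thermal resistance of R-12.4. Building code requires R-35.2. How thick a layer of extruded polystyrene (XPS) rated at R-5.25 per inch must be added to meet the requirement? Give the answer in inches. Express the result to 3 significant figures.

ΔR = 35.2 − 12.4 = 22.8 ft²·°F·h/BTU
L = ΔR / (R/in) = 22.8/5.25 = 4.343 in

4.34 in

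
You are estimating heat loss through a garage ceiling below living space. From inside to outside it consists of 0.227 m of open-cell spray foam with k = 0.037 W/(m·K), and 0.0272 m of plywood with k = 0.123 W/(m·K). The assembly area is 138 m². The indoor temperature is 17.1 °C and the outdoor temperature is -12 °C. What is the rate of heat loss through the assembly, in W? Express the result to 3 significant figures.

0.227/0.037 = 6.135
0.0272/0.123 = 0.2211
R_total = 6.135 + 0.2211 = 6.356 m²·K/W
Q = A·ΔT/R = 138 × (17.1 − (-12)) / 6.356 = 631.8 W

632 W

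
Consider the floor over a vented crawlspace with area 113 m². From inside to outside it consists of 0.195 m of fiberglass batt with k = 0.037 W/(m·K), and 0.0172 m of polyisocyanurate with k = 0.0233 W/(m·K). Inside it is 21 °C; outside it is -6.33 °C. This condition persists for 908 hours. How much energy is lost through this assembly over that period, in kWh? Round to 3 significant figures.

467 kWh

0.195/0.037 = 5.27
0.0172/0.0233 = 0.7382
R_total = 5.27 + 0.7382 = 6.008 m²·K/W
Q = 113 × (21 − (-6.33)) / 6.008 = 514 W
E = 514 W × 908 h / 1000 = 466.7 kWh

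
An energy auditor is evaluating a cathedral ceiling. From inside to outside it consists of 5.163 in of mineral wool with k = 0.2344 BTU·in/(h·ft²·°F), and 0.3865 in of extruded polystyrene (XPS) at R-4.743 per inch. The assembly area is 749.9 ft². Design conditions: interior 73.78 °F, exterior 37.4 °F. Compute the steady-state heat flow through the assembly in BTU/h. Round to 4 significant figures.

5.163/0.2344 = 22.026
0.3865 × 4.743 = 1.8332
R_total = 22.026 + 1.8332 = 23.86 ft²·°F·h/BTU
Q = A·ΔT/R = 749.9 × (73.78 − 37.4) / 23.86 = 1143.4 BTU/h

1143 BTU/h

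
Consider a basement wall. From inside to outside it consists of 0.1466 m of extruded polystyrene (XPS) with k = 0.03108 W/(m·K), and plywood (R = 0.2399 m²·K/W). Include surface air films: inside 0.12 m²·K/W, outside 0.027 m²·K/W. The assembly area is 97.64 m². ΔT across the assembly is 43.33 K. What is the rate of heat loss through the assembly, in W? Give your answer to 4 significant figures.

0.1466/0.03108 = 4.7169
R_total = 0.12 + 4.7169 + 0.2399 + 0.027 = 5.1038 m²·K/W
Q = A·ΔT/R = 97.64 × 43.33 / 5.1038 = 828.95 W

828.9 W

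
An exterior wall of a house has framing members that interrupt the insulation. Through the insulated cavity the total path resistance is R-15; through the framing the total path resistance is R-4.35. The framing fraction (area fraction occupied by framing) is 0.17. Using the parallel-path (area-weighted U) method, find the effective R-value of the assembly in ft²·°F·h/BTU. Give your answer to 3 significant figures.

U_eff = 0.83/15 + 0.17/4.35 = 0.05533 + 0.03908 = 0.09441
R_eff = 1/U_eff = 10.59 ft²·°F·h/BTU

10.6 ft²·°F·h/BTU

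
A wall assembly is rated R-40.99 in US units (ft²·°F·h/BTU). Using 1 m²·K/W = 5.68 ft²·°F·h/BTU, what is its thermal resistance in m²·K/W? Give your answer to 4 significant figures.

R_SI = 40.99/5.68 = 7.2165

7.217 m²·K/W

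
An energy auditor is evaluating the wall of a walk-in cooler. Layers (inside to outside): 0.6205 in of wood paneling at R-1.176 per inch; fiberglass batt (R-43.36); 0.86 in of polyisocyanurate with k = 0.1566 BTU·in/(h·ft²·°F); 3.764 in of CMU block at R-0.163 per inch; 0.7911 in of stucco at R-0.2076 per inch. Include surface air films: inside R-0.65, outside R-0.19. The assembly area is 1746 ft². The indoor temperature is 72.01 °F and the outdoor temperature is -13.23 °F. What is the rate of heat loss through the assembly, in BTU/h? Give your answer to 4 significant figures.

0.6205 × 1.176 = 0.72971
0.86/0.1566 = 5.4917
3.764 × 0.163 = 0.61353
0.7911 × 0.2076 = 0.16423
R_total = 0.65 + 0.72971 + 43.36 + 5.4917 + 0.61353 + 0.16423 + 0.19 = 51.199 ft²·°F·h/BTU
Q = A·ΔT/R = 1746 × (72.01 − (-13.23)) / 51.199 = 2906.9 BTU/h

2907 BTU/h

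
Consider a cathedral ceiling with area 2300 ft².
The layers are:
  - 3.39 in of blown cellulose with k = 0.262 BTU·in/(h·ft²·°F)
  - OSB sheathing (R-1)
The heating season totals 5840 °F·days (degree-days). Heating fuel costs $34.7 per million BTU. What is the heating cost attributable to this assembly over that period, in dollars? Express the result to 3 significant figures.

3.39/0.262 = 12.94
R_total = 12.94 + 1 = 13.94 ft²·°F·h/BTU
E = A × HDD × 24 / R = 2300 × 5840 × 24 / 13.94 = 23130000 BTU
Cost = 23130000/10⁶ × 34.7 = $802.5

803 dollars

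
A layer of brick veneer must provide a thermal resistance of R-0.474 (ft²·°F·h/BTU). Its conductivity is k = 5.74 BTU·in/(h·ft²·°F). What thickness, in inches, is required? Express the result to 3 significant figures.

L = R × k = 0.474 × 5.74 = 2.721 in

2.72 in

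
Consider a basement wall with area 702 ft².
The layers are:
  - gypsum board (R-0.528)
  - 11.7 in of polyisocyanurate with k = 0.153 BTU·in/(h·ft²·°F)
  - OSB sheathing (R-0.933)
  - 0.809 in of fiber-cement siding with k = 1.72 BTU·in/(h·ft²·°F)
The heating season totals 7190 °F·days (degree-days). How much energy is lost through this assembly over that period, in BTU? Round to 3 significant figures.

11.7/0.153 = 76.47
0.809/1.72 = 0.4703
R_total = 0.528 + 76.47 + 0.933 + 0.4703 = 78.4 ft²·°F·h/BTU
E = A × HDD × 24 / R = 702 × 7190 × 24 / 78.4 = 1545000 BTU

1550000 BTU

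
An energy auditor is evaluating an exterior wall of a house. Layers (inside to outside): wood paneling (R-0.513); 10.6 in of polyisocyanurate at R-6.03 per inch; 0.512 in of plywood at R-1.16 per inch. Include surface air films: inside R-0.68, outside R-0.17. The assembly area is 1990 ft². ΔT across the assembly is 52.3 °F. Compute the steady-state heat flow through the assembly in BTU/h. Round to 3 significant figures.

1580 BTU/h

10.6 × 6.03 = 63.92
0.512 × 1.16 = 0.5939
R_total = 0.68 + 0.513 + 63.92 + 0.5939 + 0.17 = 65.87 ft²·°F·h/BTU
Q = A·ΔT/R = 1990 × 52.3 / 65.87 = 1580 BTU/h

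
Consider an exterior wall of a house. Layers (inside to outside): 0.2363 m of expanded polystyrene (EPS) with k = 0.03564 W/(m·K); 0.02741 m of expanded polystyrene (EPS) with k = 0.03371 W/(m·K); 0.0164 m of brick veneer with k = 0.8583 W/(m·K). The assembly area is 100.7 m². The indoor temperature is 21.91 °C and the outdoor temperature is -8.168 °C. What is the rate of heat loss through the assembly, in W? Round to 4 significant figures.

405.9 W

0.2363/0.03564 = 6.6302
0.02741/0.03371 = 0.81311
0.0164/0.8583 = 0.019108
R_total = 6.6302 + 0.81311 + 0.019108 = 7.4624 m²·K/W
Q = A·ΔT/R = 100.7 × (21.91 − (-8.168)) / 7.4624 = 405.88 W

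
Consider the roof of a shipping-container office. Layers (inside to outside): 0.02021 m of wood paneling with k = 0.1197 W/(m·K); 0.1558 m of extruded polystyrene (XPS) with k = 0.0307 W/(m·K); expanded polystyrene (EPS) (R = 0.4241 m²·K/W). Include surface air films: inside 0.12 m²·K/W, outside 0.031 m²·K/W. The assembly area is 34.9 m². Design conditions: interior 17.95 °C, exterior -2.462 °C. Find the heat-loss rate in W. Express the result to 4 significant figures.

0.02021/0.1197 = 0.16884
0.1558/0.0307 = 5.0749
R_total = 0.12 + 0.16884 + 5.0749 + 0.4241 + 0.031 = 5.8189 m²·K/W
Q = A·ΔT/R = 34.9 × (17.95 − (-2.462)) / 5.8189 = 122.43 W

122.4 W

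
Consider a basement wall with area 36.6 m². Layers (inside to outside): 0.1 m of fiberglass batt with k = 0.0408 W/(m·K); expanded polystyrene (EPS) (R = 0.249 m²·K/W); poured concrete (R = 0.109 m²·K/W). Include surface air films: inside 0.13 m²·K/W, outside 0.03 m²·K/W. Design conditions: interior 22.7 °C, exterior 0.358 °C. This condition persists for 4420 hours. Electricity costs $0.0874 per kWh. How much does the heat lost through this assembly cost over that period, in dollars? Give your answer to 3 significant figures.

0.1/0.0408 = 2.451
R_total = 0.13 + 2.451 + 0.249 + 0.109 + 0.03 = 2.969 m²·K/W
Q = 36.6 × (22.7 − 0.358) / 2.969 = 275.4 W
E = 275.4 W × 4420 h / 1000 = 1217 kWh
Cost = 1217 × 0.0874 = $106.4

106 dollars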